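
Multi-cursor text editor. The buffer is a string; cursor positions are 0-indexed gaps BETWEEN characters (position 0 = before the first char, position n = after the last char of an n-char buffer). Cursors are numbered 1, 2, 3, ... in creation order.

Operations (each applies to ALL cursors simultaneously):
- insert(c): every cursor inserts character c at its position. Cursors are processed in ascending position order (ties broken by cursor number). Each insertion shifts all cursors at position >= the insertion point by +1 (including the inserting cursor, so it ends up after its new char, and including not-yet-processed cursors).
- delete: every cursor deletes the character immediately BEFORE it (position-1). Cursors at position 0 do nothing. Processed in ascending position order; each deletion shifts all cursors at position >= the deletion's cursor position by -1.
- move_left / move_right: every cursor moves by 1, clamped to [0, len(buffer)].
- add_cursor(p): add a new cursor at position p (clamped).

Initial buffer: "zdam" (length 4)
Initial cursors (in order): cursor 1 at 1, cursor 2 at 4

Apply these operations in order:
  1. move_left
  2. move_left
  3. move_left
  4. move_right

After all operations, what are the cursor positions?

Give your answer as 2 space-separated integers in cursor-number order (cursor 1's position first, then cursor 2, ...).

Answer: 1 2

Derivation:
After op 1 (move_left): buffer="zdam" (len 4), cursors c1@0 c2@3, authorship ....
After op 2 (move_left): buffer="zdam" (len 4), cursors c1@0 c2@2, authorship ....
After op 3 (move_left): buffer="zdam" (len 4), cursors c1@0 c2@1, authorship ....
After op 4 (move_right): buffer="zdam" (len 4), cursors c1@1 c2@2, authorship ....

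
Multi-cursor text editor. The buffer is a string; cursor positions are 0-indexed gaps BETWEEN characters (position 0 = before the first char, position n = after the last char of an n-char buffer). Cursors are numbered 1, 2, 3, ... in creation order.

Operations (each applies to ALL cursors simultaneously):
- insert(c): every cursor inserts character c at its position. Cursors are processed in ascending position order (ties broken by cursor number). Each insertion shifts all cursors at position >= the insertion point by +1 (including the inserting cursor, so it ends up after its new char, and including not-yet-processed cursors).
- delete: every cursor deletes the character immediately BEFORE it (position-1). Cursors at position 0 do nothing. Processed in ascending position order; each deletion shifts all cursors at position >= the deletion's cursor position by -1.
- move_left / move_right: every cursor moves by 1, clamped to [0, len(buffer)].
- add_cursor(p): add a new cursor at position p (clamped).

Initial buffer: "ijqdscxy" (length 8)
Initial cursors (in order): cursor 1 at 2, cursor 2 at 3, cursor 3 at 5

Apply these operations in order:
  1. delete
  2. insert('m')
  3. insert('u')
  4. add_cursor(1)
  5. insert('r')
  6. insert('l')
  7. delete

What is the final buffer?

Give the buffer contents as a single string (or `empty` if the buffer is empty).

Answer: irmmuurrdmurcxy

Derivation:
After op 1 (delete): buffer="idcxy" (len 5), cursors c1@1 c2@1 c3@2, authorship .....
After op 2 (insert('m')): buffer="immdmcxy" (len 8), cursors c1@3 c2@3 c3@5, authorship .12.3...
After op 3 (insert('u')): buffer="immuudmucxy" (len 11), cursors c1@5 c2@5 c3@8, authorship .1212.33...
After op 4 (add_cursor(1)): buffer="immuudmucxy" (len 11), cursors c4@1 c1@5 c2@5 c3@8, authorship .1212.33...
After op 5 (insert('r')): buffer="irmmuurrdmurcxy" (len 15), cursors c4@2 c1@8 c2@8 c3@12, authorship .4121212.333...
After op 6 (insert('l')): buffer="irlmmuurrlldmurlcxy" (len 19), cursors c4@3 c1@11 c2@11 c3@16, authorship .4412121212.3333...
After op 7 (delete): buffer="irmmuurrdmurcxy" (len 15), cursors c4@2 c1@8 c2@8 c3@12, authorship .4121212.333...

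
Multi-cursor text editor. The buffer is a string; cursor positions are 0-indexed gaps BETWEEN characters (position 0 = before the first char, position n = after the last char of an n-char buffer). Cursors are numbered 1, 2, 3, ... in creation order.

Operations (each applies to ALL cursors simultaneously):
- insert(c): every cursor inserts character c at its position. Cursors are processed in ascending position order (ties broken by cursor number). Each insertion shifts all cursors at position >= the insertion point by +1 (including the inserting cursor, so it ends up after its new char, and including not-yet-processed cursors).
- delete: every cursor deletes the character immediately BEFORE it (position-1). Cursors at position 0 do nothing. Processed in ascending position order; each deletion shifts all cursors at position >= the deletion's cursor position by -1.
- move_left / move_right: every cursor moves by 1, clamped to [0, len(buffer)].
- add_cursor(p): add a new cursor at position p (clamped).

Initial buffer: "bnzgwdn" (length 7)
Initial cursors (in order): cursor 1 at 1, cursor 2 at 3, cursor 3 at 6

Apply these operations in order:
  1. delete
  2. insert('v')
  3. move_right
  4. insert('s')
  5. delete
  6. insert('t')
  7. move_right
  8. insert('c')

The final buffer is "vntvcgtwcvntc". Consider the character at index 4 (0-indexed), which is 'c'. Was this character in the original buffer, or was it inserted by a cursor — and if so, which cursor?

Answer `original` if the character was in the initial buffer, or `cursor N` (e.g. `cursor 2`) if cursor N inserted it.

Answer: cursor 1

Derivation:
After op 1 (delete): buffer="ngwn" (len 4), cursors c1@0 c2@1 c3@3, authorship ....
After op 2 (insert('v')): buffer="vnvgwvn" (len 7), cursors c1@1 c2@3 c3@6, authorship 1.2..3.
After op 3 (move_right): buffer="vnvgwvn" (len 7), cursors c1@2 c2@4 c3@7, authorship 1.2..3.
After op 4 (insert('s')): buffer="vnsvgswvns" (len 10), cursors c1@3 c2@6 c3@10, authorship 1.12.2.3.3
After op 5 (delete): buffer="vnvgwvn" (len 7), cursors c1@2 c2@4 c3@7, authorship 1.2..3.
After op 6 (insert('t')): buffer="vntvgtwvnt" (len 10), cursors c1@3 c2@6 c3@10, authorship 1.12.2.3.3
After op 7 (move_right): buffer="vntvgtwvnt" (len 10), cursors c1@4 c2@7 c3@10, authorship 1.12.2.3.3
After op 8 (insert('c')): buffer="vntvcgtwcvntc" (len 13), cursors c1@5 c2@9 c3@13, authorship 1.121.2.23.33
Authorship (.=original, N=cursor N): 1 . 1 2 1 . 2 . 2 3 . 3 3
Index 4: author = 1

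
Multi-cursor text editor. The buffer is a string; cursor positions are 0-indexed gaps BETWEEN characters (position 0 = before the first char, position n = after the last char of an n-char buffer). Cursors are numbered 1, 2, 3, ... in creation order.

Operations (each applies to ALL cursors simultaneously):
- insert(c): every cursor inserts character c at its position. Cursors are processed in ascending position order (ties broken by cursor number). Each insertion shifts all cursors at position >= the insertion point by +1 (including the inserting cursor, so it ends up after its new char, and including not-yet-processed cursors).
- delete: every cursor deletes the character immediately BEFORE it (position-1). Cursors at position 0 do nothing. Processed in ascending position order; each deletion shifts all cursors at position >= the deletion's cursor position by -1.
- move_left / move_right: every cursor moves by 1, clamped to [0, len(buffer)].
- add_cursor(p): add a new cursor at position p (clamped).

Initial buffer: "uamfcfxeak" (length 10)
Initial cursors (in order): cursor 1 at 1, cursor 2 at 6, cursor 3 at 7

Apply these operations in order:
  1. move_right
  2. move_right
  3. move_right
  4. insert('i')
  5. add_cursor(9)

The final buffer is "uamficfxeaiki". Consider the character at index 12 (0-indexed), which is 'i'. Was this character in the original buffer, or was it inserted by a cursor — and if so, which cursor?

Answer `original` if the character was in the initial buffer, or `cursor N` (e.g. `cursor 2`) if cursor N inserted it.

After op 1 (move_right): buffer="uamfcfxeak" (len 10), cursors c1@2 c2@7 c3@8, authorship ..........
After op 2 (move_right): buffer="uamfcfxeak" (len 10), cursors c1@3 c2@8 c3@9, authorship ..........
After op 3 (move_right): buffer="uamfcfxeak" (len 10), cursors c1@4 c2@9 c3@10, authorship ..........
After op 4 (insert('i')): buffer="uamficfxeaiki" (len 13), cursors c1@5 c2@11 c3@13, authorship ....1.....2.3
After op 5 (add_cursor(9)): buffer="uamficfxeaiki" (len 13), cursors c1@5 c4@9 c2@11 c3@13, authorship ....1.....2.3
Authorship (.=original, N=cursor N): . . . . 1 . . . . . 2 . 3
Index 12: author = 3

Answer: cursor 3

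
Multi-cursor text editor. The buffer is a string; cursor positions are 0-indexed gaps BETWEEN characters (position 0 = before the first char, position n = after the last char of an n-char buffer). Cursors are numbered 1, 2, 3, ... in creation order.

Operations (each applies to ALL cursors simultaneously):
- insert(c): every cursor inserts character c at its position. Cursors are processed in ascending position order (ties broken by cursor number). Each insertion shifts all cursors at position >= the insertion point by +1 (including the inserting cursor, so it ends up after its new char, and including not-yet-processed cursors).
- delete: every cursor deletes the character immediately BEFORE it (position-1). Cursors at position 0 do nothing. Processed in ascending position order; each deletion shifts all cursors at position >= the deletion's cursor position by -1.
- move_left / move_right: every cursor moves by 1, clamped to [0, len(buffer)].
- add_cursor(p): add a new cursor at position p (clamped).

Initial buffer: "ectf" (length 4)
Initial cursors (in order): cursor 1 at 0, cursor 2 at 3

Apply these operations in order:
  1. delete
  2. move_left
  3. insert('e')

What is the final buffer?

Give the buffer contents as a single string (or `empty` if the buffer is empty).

After op 1 (delete): buffer="ecf" (len 3), cursors c1@0 c2@2, authorship ...
After op 2 (move_left): buffer="ecf" (len 3), cursors c1@0 c2@1, authorship ...
After op 3 (insert('e')): buffer="eeecf" (len 5), cursors c1@1 c2@3, authorship 1.2..

Answer: eeecf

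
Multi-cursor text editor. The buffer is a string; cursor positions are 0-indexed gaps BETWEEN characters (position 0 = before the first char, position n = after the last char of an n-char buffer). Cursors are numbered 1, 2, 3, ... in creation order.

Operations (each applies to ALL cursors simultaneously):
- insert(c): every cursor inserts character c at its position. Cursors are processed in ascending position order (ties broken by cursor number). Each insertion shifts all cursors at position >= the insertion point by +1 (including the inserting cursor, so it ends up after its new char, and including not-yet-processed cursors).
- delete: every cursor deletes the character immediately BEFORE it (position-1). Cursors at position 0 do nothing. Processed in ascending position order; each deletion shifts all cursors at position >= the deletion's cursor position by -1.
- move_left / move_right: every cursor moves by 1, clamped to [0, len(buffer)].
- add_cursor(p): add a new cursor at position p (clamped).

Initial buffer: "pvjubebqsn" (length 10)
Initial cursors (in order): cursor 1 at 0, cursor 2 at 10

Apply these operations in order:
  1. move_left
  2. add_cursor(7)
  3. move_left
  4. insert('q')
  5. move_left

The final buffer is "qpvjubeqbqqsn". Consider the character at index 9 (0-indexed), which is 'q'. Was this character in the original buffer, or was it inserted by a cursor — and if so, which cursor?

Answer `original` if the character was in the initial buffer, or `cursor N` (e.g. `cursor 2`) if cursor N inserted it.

Answer: original

Derivation:
After op 1 (move_left): buffer="pvjubebqsn" (len 10), cursors c1@0 c2@9, authorship ..........
After op 2 (add_cursor(7)): buffer="pvjubebqsn" (len 10), cursors c1@0 c3@7 c2@9, authorship ..........
After op 3 (move_left): buffer="pvjubebqsn" (len 10), cursors c1@0 c3@6 c2@8, authorship ..........
After op 4 (insert('q')): buffer="qpvjubeqbqqsn" (len 13), cursors c1@1 c3@8 c2@11, authorship 1......3..2..
After op 5 (move_left): buffer="qpvjubeqbqqsn" (len 13), cursors c1@0 c3@7 c2@10, authorship 1......3..2..
Authorship (.=original, N=cursor N): 1 . . . . . . 3 . . 2 . .
Index 9: author = original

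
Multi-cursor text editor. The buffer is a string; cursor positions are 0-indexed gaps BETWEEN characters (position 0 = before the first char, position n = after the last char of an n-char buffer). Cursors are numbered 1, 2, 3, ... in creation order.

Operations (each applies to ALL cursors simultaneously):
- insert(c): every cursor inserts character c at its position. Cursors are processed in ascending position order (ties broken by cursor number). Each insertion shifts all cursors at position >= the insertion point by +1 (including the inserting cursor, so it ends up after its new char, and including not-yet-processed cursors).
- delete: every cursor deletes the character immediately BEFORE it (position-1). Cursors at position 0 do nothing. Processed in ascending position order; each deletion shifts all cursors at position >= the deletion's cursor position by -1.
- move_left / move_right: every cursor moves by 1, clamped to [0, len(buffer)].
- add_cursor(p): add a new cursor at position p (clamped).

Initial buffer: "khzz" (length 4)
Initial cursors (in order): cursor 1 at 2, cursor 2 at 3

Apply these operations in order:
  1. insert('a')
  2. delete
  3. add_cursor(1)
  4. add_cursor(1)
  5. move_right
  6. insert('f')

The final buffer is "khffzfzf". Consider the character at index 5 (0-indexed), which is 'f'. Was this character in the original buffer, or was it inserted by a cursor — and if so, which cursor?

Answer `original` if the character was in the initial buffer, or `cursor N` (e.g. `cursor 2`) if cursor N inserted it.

Answer: cursor 1

Derivation:
After op 1 (insert('a')): buffer="khazaz" (len 6), cursors c1@3 c2@5, authorship ..1.2.
After op 2 (delete): buffer="khzz" (len 4), cursors c1@2 c2@3, authorship ....
After op 3 (add_cursor(1)): buffer="khzz" (len 4), cursors c3@1 c1@2 c2@3, authorship ....
After op 4 (add_cursor(1)): buffer="khzz" (len 4), cursors c3@1 c4@1 c1@2 c2@3, authorship ....
After op 5 (move_right): buffer="khzz" (len 4), cursors c3@2 c4@2 c1@3 c2@4, authorship ....
After op 6 (insert('f')): buffer="khffzfzf" (len 8), cursors c3@4 c4@4 c1@6 c2@8, authorship ..34.1.2
Authorship (.=original, N=cursor N): . . 3 4 . 1 . 2
Index 5: author = 1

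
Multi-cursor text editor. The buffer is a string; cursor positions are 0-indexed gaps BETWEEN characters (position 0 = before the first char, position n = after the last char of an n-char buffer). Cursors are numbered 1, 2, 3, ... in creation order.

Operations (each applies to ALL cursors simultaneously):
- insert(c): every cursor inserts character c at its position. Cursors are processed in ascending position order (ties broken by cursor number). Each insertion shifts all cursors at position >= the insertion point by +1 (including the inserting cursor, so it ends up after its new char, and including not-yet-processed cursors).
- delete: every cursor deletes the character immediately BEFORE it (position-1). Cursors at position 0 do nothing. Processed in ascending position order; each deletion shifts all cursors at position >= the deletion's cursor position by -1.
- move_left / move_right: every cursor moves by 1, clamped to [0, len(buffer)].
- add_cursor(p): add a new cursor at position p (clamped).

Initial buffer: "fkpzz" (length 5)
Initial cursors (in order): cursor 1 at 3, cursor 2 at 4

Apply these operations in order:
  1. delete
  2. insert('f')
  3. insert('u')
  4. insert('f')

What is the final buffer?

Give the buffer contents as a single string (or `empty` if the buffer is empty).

Answer: fkffuuffz

Derivation:
After op 1 (delete): buffer="fkz" (len 3), cursors c1@2 c2@2, authorship ...
After op 2 (insert('f')): buffer="fkffz" (len 5), cursors c1@4 c2@4, authorship ..12.
After op 3 (insert('u')): buffer="fkffuuz" (len 7), cursors c1@6 c2@6, authorship ..1212.
After op 4 (insert('f')): buffer="fkffuuffz" (len 9), cursors c1@8 c2@8, authorship ..121212.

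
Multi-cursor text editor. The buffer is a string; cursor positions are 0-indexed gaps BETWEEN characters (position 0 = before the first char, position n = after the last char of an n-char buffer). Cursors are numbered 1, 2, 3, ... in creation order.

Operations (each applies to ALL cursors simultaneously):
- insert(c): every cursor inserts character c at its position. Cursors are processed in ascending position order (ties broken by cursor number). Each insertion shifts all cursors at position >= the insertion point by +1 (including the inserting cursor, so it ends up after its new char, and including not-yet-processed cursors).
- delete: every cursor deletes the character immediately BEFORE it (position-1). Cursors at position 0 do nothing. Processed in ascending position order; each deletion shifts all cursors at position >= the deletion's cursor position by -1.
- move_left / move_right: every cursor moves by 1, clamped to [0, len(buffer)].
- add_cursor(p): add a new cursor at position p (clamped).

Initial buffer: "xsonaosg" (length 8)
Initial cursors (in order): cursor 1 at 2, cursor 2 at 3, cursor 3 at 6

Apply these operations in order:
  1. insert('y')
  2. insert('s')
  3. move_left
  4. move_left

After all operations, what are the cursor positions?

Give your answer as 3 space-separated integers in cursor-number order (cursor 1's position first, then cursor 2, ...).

Answer: 2 5 10

Derivation:
After op 1 (insert('y')): buffer="xsyoynaoysg" (len 11), cursors c1@3 c2@5 c3@9, authorship ..1.2...3..
After op 2 (insert('s')): buffer="xsysoysnaoyssg" (len 14), cursors c1@4 c2@7 c3@12, authorship ..11.22...33..
After op 3 (move_left): buffer="xsysoysnaoyssg" (len 14), cursors c1@3 c2@6 c3@11, authorship ..11.22...33..
After op 4 (move_left): buffer="xsysoysnaoyssg" (len 14), cursors c1@2 c2@5 c3@10, authorship ..11.22...33..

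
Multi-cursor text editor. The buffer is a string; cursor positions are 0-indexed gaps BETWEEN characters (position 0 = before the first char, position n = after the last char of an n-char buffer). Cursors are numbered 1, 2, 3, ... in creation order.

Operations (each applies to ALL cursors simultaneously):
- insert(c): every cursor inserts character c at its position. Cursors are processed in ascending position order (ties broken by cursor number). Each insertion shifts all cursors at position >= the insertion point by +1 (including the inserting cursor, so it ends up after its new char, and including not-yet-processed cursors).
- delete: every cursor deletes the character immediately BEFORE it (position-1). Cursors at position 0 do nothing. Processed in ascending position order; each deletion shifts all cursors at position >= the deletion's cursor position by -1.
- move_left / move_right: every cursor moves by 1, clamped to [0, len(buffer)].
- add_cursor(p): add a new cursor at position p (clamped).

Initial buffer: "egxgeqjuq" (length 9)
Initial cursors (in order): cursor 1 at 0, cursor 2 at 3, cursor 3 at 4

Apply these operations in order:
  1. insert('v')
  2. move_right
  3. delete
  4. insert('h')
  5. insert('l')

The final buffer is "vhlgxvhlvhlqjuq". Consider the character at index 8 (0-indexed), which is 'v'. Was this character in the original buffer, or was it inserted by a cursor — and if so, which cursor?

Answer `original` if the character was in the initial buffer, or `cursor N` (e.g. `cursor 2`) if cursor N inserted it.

Answer: cursor 3

Derivation:
After op 1 (insert('v')): buffer="vegxvgveqjuq" (len 12), cursors c1@1 c2@5 c3@7, authorship 1...2.3.....
After op 2 (move_right): buffer="vegxvgveqjuq" (len 12), cursors c1@2 c2@6 c3@8, authorship 1...2.3.....
After op 3 (delete): buffer="vgxvvqjuq" (len 9), cursors c1@1 c2@4 c3@5, authorship 1..23....
After op 4 (insert('h')): buffer="vhgxvhvhqjuq" (len 12), cursors c1@2 c2@6 c3@8, authorship 11..2233....
After op 5 (insert('l')): buffer="vhlgxvhlvhlqjuq" (len 15), cursors c1@3 c2@8 c3@11, authorship 111..222333....
Authorship (.=original, N=cursor N): 1 1 1 . . 2 2 2 3 3 3 . . . .
Index 8: author = 3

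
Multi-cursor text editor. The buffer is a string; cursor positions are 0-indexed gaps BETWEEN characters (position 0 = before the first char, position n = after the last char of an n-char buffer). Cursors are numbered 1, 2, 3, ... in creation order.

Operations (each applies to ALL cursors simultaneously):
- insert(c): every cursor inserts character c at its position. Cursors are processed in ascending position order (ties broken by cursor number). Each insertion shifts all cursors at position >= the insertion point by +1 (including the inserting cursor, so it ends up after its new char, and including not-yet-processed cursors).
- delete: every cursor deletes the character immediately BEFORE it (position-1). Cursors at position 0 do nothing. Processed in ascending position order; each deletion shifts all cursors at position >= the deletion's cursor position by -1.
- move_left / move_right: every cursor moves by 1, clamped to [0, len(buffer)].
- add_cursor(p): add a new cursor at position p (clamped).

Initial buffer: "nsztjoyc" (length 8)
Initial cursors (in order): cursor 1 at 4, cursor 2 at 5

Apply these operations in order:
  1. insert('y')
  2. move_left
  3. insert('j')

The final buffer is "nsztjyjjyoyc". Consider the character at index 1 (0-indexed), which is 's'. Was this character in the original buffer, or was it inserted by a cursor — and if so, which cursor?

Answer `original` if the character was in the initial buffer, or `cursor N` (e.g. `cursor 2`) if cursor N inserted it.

Answer: original

Derivation:
After op 1 (insert('y')): buffer="nsztyjyoyc" (len 10), cursors c1@5 c2@7, authorship ....1.2...
After op 2 (move_left): buffer="nsztyjyoyc" (len 10), cursors c1@4 c2@6, authorship ....1.2...
After op 3 (insert('j')): buffer="nsztjyjjyoyc" (len 12), cursors c1@5 c2@8, authorship ....11.22...
Authorship (.=original, N=cursor N): . . . . 1 1 . 2 2 . . .
Index 1: author = original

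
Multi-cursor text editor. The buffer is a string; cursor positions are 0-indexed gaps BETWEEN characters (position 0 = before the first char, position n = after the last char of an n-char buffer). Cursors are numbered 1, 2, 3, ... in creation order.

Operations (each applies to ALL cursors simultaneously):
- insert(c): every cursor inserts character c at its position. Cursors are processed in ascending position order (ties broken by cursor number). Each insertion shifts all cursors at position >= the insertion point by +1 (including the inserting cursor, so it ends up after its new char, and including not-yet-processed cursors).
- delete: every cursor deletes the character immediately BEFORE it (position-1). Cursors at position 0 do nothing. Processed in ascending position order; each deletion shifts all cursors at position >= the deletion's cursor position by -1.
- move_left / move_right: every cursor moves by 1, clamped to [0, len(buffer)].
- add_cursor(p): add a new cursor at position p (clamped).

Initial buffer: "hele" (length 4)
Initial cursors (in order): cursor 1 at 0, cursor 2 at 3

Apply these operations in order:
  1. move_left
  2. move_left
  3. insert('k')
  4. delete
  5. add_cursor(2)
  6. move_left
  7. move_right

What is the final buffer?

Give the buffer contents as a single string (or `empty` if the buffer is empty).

After op 1 (move_left): buffer="hele" (len 4), cursors c1@0 c2@2, authorship ....
After op 2 (move_left): buffer="hele" (len 4), cursors c1@0 c2@1, authorship ....
After op 3 (insert('k')): buffer="khkele" (len 6), cursors c1@1 c2@3, authorship 1.2...
After op 4 (delete): buffer="hele" (len 4), cursors c1@0 c2@1, authorship ....
After op 5 (add_cursor(2)): buffer="hele" (len 4), cursors c1@0 c2@1 c3@2, authorship ....
After op 6 (move_left): buffer="hele" (len 4), cursors c1@0 c2@0 c3@1, authorship ....
After op 7 (move_right): buffer="hele" (len 4), cursors c1@1 c2@1 c3@2, authorship ....

Answer: hele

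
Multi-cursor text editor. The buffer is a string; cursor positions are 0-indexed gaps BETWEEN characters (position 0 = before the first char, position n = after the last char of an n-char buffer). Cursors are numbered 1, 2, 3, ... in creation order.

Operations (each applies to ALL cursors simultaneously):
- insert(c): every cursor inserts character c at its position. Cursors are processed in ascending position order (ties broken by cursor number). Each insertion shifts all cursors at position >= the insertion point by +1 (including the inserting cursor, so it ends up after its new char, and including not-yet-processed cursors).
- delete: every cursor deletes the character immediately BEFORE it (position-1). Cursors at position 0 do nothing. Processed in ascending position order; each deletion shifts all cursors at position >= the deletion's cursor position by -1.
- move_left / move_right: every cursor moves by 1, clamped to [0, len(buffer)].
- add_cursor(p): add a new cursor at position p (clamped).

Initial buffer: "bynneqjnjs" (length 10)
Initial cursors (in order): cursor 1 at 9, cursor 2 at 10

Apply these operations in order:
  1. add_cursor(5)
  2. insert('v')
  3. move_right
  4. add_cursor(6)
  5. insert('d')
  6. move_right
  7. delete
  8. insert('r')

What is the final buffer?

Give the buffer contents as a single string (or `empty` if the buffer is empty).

Answer: bynnevdrdrnjvsdrr

Derivation:
After op 1 (add_cursor(5)): buffer="bynneqjnjs" (len 10), cursors c3@5 c1@9 c2@10, authorship ..........
After op 2 (insert('v')): buffer="bynnevqjnjvsv" (len 13), cursors c3@6 c1@11 c2@13, authorship .....3....1.2
After op 3 (move_right): buffer="bynnevqjnjvsv" (len 13), cursors c3@7 c1@12 c2@13, authorship .....3....1.2
After op 4 (add_cursor(6)): buffer="bynnevqjnjvsv" (len 13), cursors c4@6 c3@7 c1@12 c2@13, authorship .....3....1.2
After op 5 (insert('d')): buffer="bynnevdqdjnjvsdvd" (len 17), cursors c4@7 c3@9 c1@15 c2@17, authorship .....34.3...1.122
After op 6 (move_right): buffer="bynnevdqdjnjvsdvd" (len 17), cursors c4@8 c3@10 c1@16 c2@17, authorship .....34.3...1.122
After op 7 (delete): buffer="bynnevddnjvsd" (len 13), cursors c4@7 c3@8 c1@13 c2@13, authorship .....343..1.1
After op 8 (insert('r')): buffer="bynnevdrdrnjvsdrr" (len 17), cursors c4@8 c3@10 c1@17 c2@17, authorship .....34433..1.112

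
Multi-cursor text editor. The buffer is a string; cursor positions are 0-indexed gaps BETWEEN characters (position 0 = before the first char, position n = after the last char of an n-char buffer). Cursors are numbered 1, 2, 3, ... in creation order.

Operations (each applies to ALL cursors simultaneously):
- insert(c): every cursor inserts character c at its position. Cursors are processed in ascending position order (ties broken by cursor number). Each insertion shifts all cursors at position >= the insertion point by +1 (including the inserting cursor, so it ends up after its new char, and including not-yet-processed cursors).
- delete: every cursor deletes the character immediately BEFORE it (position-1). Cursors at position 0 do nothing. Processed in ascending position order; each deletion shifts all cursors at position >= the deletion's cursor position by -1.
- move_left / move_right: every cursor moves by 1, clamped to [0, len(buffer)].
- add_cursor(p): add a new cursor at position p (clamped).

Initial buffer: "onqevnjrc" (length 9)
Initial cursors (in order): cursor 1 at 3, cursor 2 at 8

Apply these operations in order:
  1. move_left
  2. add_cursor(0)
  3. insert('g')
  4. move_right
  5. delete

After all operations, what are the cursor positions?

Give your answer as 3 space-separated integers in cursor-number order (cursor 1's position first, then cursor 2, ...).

After op 1 (move_left): buffer="onqevnjrc" (len 9), cursors c1@2 c2@7, authorship .........
After op 2 (add_cursor(0)): buffer="onqevnjrc" (len 9), cursors c3@0 c1@2 c2@7, authorship .........
After op 3 (insert('g')): buffer="gongqevnjgrc" (len 12), cursors c3@1 c1@4 c2@10, authorship 3..1.....2..
After op 4 (move_right): buffer="gongqevnjgrc" (len 12), cursors c3@2 c1@5 c2@11, authorship 3..1.....2..
After op 5 (delete): buffer="gngevnjgc" (len 9), cursors c3@1 c1@3 c2@8, authorship 3.1....2.

Answer: 3 8 1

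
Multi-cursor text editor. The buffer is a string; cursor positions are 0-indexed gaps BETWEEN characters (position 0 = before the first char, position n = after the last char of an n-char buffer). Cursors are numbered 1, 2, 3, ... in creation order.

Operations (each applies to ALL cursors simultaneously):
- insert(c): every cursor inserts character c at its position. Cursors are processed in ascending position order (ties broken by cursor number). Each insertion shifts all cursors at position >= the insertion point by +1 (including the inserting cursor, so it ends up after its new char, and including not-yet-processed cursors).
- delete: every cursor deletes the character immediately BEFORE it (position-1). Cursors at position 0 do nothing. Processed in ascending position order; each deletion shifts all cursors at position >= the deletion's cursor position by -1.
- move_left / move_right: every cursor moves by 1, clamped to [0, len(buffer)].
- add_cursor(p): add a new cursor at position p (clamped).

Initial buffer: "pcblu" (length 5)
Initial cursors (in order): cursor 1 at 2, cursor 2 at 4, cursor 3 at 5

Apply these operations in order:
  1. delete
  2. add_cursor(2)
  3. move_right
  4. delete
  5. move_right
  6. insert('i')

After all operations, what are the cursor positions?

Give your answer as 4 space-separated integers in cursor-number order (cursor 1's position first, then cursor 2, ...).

Answer: 4 4 4 4

Derivation:
After op 1 (delete): buffer="pb" (len 2), cursors c1@1 c2@2 c3@2, authorship ..
After op 2 (add_cursor(2)): buffer="pb" (len 2), cursors c1@1 c2@2 c3@2 c4@2, authorship ..
After op 3 (move_right): buffer="pb" (len 2), cursors c1@2 c2@2 c3@2 c4@2, authorship ..
After op 4 (delete): buffer="" (len 0), cursors c1@0 c2@0 c3@0 c4@0, authorship 
After op 5 (move_right): buffer="" (len 0), cursors c1@0 c2@0 c3@0 c4@0, authorship 
After op 6 (insert('i')): buffer="iiii" (len 4), cursors c1@4 c2@4 c3@4 c4@4, authorship 1234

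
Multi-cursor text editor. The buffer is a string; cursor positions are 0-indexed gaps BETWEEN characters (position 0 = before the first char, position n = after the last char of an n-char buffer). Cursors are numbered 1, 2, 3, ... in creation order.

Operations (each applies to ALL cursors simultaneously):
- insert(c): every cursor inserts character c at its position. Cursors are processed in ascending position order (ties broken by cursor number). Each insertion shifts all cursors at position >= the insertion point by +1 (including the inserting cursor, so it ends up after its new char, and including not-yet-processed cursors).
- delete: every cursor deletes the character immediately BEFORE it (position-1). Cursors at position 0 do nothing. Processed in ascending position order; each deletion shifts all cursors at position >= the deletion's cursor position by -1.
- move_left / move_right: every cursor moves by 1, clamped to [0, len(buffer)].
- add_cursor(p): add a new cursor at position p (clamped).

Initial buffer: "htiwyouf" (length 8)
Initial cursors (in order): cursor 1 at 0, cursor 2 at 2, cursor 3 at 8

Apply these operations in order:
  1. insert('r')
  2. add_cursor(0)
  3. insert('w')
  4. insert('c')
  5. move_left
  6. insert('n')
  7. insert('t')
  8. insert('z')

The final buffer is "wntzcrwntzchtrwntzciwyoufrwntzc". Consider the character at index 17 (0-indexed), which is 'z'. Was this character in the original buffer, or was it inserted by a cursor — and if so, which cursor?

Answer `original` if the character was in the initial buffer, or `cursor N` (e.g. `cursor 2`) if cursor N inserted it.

Answer: cursor 2

Derivation:
After op 1 (insert('r')): buffer="rhtriwyoufr" (len 11), cursors c1@1 c2@4 c3@11, authorship 1..2......3
After op 2 (add_cursor(0)): buffer="rhtriwyoufr" (len 11), cursors c4@0 c1@1 c2@4 c3@11, authorship 1..2......3
After op 3 (insert('w')): buffer="wrwhtrwiwyoufrw" (len 15), cursors c4@1 c1@3 c2@7 c3@15, authorship 411..22......33
After op 4 (insert('c')): buffer="wcrwchtrwciwyoufrwc" (len 19), cursors c4@2 c1@5 c2@10 c3@19, authorship 44111..222......333
After op 5 (move_left): buffer="wcrwchtrwciwyoufrwc" (len 19), cursors c4@1 c1@4 c2@9 c3@18, authorship 44111..222......333
After op 6 (insert('n')): buffer="wncrwnchtrwnciwyoufrwnc" (len 23), cursors c4@2 c1@6 c2@12 c3@22, authorship 4441111..2222......3333
After op 7 (insert('t')): buffer="wntcrwntchtrwntciwyoufrwntc" (len 27), cursors c4@3 c1@8 c2@15 c3@26, authorship 444411111..22222......33333
After op 8 (insert('z')): buffer="wntzcrwntzchtrwntzciwyoufrwntzc" (len 31), cursors c4@4 c1@10 c2@18 c3@30, authorship 44444111111..222222......333333
Authorship (.=original, N=cursor N): 4 4 4 4 4 1 1 1 1 1 1 . . 2 2 2 2 2 2 . . . . . . 3 3 3 3 3 3
Index 17: author = 2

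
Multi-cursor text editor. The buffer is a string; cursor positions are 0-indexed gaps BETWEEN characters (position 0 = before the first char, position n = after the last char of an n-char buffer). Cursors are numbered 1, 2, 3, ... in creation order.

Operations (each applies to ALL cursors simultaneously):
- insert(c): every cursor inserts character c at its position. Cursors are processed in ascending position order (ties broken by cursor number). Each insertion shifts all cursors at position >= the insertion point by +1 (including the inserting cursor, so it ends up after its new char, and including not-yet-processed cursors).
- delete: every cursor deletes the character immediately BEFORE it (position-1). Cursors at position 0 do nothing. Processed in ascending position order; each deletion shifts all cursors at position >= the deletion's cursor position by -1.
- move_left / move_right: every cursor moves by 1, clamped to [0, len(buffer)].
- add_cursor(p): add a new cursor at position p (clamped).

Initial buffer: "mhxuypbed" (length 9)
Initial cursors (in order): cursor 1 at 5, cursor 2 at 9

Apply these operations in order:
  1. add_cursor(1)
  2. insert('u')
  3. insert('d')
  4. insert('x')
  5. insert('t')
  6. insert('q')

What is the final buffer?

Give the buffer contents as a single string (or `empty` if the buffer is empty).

Answer: mudxtqhxuyudxtqpbedudxtq

Derivation:
After op 1 (add_cursor(1)): buffer="mhxuypbed" (len 9), cursors c3@1 c1@5 c2@9, authorship .........
After op 2 (insert('u')): buffer="muhxuyupbedu" (len 12), cursors c3@2 c1@7 c2@12, authorship .3....1....2
After op 3 (insert('d')): buffer="mudhxuyudpbedud" (len 15), cursors c3@3 c1@9 c2@15, authorship .33....11....22
After op 4 (insert('x')): buffer="mudxhxuyudxpbedudx" (len 18), cursors c3@4 c1@11 c2@18, authorship .333....111....222
After op 5 (insert('t')): buffer="mudxthxuyudxtpbedudxt" (len 21), cursors c3@5 c1@13 c2@21, authorship .3333....1111....2222
After op 6 (insert('q')): buffer="mudxtqhxuyudxtqpbedudxtq" (len 24), cursors c3@6 c1@15 c2@24, authorship .33333....11111....22222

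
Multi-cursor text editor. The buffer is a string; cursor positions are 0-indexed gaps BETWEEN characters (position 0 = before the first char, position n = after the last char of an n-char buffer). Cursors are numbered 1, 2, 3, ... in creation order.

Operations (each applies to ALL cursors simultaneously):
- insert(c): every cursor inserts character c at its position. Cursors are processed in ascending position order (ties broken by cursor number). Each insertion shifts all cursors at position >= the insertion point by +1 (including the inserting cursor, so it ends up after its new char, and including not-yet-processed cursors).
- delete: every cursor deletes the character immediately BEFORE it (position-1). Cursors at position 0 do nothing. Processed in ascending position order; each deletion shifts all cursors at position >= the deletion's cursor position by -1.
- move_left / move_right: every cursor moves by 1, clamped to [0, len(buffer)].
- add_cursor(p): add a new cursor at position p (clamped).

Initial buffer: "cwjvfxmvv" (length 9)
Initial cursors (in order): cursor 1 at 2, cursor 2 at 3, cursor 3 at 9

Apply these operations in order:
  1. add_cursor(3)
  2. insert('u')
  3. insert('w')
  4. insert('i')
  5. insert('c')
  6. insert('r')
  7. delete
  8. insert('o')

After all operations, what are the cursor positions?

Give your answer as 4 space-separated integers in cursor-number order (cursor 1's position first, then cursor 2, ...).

After op 1 (add_cursor(3)): buffer="cwjvfxmvv" (len 9), cursors c1@2 c2@3 c4@3 c3@9, authorship .........
After op 2 (insert('u')): buffer="cwujuuvfxmvvu" (len 13), cursors c1@3 c2@6 c4@6 c3@13, authorship ..1.24......3
After op 3 (insert('w')): buffer="cwuwjuuwwvfxmvvuw" (len 17), cursors c1@4 c2@9 c4@9 c3@17, authorship ..11.2424......33
After op 4 (insert('i')): buffer="cwuwijuuwwiivfxmvvuwi" (len 21), cursors c1@5 c2@12 c4@12 c3@21, authorship ..111.242424......333
After op 5 (insert('c')): buffer="cwuwicjuuwwiiccvfxmvvuwic" (len 25), cursors c1@6 c2@15 c4@15 c3@25, authorship ..1111.24242424......3333
After op 6 (insert('r')): buffer="cwuwicrjuuwwiiccrrvfxmvvuwicr" (len 29), cursors c1@7 c2@18 c4@18 c3@29, authorship ..11111.2424242424......33333
After op 7 (delete): buffer="cwuwicjuuwwiiccvfxmvvuwic" (len 25), cursors c1@6 c2@15 c4@15 c3@25, authorship ..1111.24242424......3333
After op 8 (insert('o')): buffer="cwuwicojuuwwiiccoovfxmvvuwico" (len 29), cursors c1@7 c2@18 c4@18 c3@29, authorship ..11111.2424242424......33333

Answer: 7 18 29 18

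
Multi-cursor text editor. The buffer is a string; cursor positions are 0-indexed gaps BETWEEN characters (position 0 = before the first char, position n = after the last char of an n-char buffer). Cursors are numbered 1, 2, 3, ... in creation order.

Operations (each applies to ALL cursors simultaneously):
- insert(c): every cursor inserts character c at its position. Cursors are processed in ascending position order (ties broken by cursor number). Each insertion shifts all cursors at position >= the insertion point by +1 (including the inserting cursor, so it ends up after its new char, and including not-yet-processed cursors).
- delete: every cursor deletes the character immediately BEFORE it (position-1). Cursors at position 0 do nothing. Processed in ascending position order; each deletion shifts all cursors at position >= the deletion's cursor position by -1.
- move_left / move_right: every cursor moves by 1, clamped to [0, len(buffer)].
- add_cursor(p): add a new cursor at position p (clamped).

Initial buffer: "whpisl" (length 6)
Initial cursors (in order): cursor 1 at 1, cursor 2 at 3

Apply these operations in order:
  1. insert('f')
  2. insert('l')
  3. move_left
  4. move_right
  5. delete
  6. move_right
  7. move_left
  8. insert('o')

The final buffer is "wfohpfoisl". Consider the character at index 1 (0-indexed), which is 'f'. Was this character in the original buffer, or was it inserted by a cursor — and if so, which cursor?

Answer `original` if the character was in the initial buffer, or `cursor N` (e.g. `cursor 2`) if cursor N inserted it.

Answer: cursor 1

Derivation:
After op 1 (insert('f')): buffer="wfhpfisl" (len 8), cursors c1@2 c2@5, authorship .1..2...
After op 2 (insert('l')): buffer="wflhpflisl" (len 10), cursors c1@3 c2@7, authorship .11..22...
After op 3 (move_left): buffer="wflhpflisl" (len 10), cursors c1@2 c2@6, authorship .11..22...
After op 4 (move_right): buffer="wflhpflisl" (len 10), cursors c1@3 c2@7, authorship .11..22...
After op 5 (delete): buffer="wfhpfisl" (len 8), cursors c1@2 c2@5, authorship .1..2...
After op 6 (move_right): buffer="wfhpfisl" (len 8), cursors c1@3 c2@6, authorship .1..2...
After op 7 (move_left): buffer="wfhpfisl" (len 8), cursors c1@2 c2@5, authorship .1..2...
After op 8 (insert('o')): buffer="wfohpfoisl" (len 10), cursors c1@3 c2@7, authorship .11..22...
Authorship (.=original, N=cursor N): . 1 1 . . 2 2 . . .
Index 1: author = 1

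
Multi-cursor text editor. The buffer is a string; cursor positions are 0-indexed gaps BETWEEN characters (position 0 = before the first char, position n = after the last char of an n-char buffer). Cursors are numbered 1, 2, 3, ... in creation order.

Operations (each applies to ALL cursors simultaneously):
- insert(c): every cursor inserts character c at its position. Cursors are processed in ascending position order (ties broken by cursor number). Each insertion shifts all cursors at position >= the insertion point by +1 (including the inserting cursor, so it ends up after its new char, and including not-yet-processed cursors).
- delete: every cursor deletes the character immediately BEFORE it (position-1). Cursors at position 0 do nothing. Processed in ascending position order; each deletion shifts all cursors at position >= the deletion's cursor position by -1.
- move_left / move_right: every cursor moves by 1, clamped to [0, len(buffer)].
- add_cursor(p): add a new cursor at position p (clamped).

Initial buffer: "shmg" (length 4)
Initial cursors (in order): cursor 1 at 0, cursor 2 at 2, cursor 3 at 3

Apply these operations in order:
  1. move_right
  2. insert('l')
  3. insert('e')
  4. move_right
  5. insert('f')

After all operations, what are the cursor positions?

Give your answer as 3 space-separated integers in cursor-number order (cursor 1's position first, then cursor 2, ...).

Answer: 5 10 13

Derivation:
After op 1 (move_right): buffer="shmg" (len 4), cursors c1@1 c2@3 c3@4, authorship ....
After op 2 (insert('l')): buffer="slhmlgl" (len 7), cursors c1@2 c2@5 c3@7, authorship .1..2.3
After op 3 (insert('e')): buffer="slehmlegle" (len 10), cursors c1@3 c2@7 c3@10, authorship .11..22.33
After op 4 (move_right): buffer="slehmlegle" (len 10), cursors c1@4 c2@8 c3@10, authorship .11..22.33
After op 5 (insert('f')): buffer="slehfmlegflef" (len 13), cursors c1@5 c2@10 c3@13, authorship .11.1.22.2333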